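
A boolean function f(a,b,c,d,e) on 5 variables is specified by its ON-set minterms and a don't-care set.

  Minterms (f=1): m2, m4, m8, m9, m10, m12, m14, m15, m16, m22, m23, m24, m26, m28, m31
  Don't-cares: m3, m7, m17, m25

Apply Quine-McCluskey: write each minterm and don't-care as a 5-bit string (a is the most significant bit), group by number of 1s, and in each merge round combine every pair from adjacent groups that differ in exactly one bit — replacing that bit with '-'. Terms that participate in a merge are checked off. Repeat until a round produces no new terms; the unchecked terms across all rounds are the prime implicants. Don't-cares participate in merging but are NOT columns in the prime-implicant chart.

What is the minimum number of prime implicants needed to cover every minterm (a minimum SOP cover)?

size-2^0 implicants → 00010(✓)  00011(✓)  00100(✓)  00111(✓)  01000(✓)  01001(✓)  01010(✓)  01100(✓)  01110(✓)  01111(✓)  10000(✓)  10001(✓)  10110(✓)  10111(✓)  11000(✓)  11001(✓)  11010(✓)  11100(✓)  11111(✓)
size-2^1 implicants → -0111(✓)  -1000(✓)  -1001(✓)  -1010(✓)  -1100(✓)  -1111(✓)  0-010  0-100  0-111(✓)  00-11  0001-  01-00(✓)  01-10(✓)  010-0(✓)  0100-(✓)  011-0(✓)  0111-  1-000(✓)  1-001(✓)  1-111(✓)  1000-(✓)  1011-  11-00(✓)  110-0(✓)  1100-(✓)
size-2^2 implicants → --111  -1-00  -10-0  -100-  01--0  1-00-
Unchecked terms (primes): --111, -1-00, -10-0, -100-, 0-010, 0-100, 00-11, 0001-, 01--0, 0111-, 1-00-, 1011-
Minterm coverage:
  m2 ⊆ 0-010,0001-
  m4 ⊆ 0-100 [E]
  m8 ⊆ -1-00,-10-0,-100-,01--0
  m9 ⊆ -100- [E]
  m10 ⊆ -10-0,0-010,01--0
  m12 ⊆ -1-00,0-100,01--0
  m14 ⊆ 01--0,0111-
  m15 ⊆ --111,0111-
  m16 ⊆ 1-00- [E]
  m22 ⊆ 1011- [E]
  m23 ⊆ --111,1011-
  m24 ⊆ -1-00,-10-0,-100-,1-00-
  m26 ⊆ -10-0 [E]
  m28 ⊆ -1-00 [E]
  m31 ⊆ --111 [E]
E = {--111, -1-00, -10-0, -100-, 0-100, 1-00-, 1011-}
Petrick residual → 0-010, 01--0
Cover = cde + bd'e' + bc'e' + bc'd' + a'c'de' + a'cd'e' + a'be' + ac'd' + ab'cd  |cover|=9

9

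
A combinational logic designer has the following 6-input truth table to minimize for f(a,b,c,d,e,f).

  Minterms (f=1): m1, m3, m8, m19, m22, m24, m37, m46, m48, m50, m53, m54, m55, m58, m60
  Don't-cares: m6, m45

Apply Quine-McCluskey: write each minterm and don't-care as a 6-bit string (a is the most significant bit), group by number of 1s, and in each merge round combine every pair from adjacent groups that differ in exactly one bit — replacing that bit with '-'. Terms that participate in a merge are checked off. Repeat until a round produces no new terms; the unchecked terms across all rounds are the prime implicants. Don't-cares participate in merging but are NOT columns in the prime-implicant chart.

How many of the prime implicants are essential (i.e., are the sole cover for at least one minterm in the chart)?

Round 0: 000001✓ 000011✓ 000110✓ 001000✓ 010011✓ 010110✓ 011000✓ 100101✓ 101101✓ 101110 110000✓ 110010✓ 110101✓ 110110✓ 110111✓ 111010✓ 111100
Round 1: -10110 0-0011 0-0110 0-1000 0000-1 1-0101 10-101 11-010 110-10 1100-0 1101-1 11011-
PIs = {-10110, 0-0011, 0-0110, 0-1000, 0000-1, 1-0101, 10-101, 101110, 11-010, 110-10, 1100-0, 1101-1, 11011-, 111100}
Coverage chart:
  m1: 0000-1 ←essential
  m3: 0-0011,0000-1
  m8: 0-1000 ←essential
  m19: 0-0011 ←essential
  m22: -10110,0-0110
  m24: 0-1000 ←essential
  m37: 1-0101,10-101
  m46: 101110 ←essential
  m48: 1100-0 ←essential
  m50: 11-010,110-10,1100-0
  m53: 1-0101,1101-1
  m54: -10110,110-10,11011-
  m55: 1101-1,11011-
  m58: 11-010 ←essential
  m60: 111100 ←essential
Essential: 0-0011, 0-1000, 0000-1, 101110, 11-010, 1100-0, 111100

7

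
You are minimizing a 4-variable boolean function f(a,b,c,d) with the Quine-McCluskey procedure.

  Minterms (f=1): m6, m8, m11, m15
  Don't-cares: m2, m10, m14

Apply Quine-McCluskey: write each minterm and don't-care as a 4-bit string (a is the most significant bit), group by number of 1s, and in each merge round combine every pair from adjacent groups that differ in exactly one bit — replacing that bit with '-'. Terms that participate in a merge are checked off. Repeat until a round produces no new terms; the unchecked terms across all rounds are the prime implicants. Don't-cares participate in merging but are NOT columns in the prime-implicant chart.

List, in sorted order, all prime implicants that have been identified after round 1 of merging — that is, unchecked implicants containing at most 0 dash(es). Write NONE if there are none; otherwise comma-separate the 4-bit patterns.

NONE

size-2^0 implicants → 0010(✓)  0110(✓)  1000(✓)  1010(✓)  1011(✓)  1110(✓)  1111(✓)
size-2^1 implicants → -010(✓)  -110(✓)  0-10(✓)  1-10(✓)  1-11(✓)  10-0  101-(✓)  111-(✓)
size-2^2 implicants → --10  1-1-
Unchecked terms (primes): --10, 1-1-, 10-0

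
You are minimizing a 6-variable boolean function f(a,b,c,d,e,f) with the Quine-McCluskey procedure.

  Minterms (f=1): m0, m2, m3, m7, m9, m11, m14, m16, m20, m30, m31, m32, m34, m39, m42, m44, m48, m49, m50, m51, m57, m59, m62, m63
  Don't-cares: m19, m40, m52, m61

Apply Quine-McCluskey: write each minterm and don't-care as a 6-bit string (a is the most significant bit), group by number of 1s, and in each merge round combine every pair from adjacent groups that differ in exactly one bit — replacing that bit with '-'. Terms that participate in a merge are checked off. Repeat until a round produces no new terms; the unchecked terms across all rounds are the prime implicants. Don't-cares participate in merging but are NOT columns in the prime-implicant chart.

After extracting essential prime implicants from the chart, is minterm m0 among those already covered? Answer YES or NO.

[col 0] 000000*, 000010*, 000011*, 000111*, 001001*, 001011*, 001110*, 010000*, 010011*, 010100*, 011110*, 011111*, 100000*, 100010*, 100111*, 101000*, 101010*, 101100*, 110000*, 110001*, 110010*, 110011*, 110100*, 111001*, 111011*, 111101*, 111110*, 111111*
[col 1] -00000*, -00010*, -00111, -10000*, -10011, -10100*, -11110*, -11111*, 0-0000*, 0-0011, 0-1110, 00-011, 000-11, 0000-0*, 00001-, 0010-1, 010-00*, 01111-*, 1-0000*, 1-0010*, 10-000*, 10-010*, 1000-0*, 101-00, 1010-0*, 11-001*, 11-011*, 110-00*, 1100-0*, 1100-1*, 11000-*, 11001-*, 111-01*, 111-11*, 1110-1*, 1111-1*, 11111-*
[col 2] --0000, -000-0, -10-00, -1111-, 1-00-0, 10-0-0, 11-0-1, 1100--, 111--1
Prime implicants: --0000, -000-0, -00111, -10-00, -10011, -1111-, 0-0011, 0-1110, 00-011, 000-11, 00001-, 0010-1, 1-00-0, 10-0-0, 101-00, 11-0-1, 1100--, 111--1
PI chart (minterm → PIs covering it):
  0 | --0000,-000-0
  2 | -000-0,00001-
  3 | 0-0011,00-011,000-11,00001-
  7 | -00111,000-11
  9 | 0010-1  (sole → essential)
  11 | 00-011,0010-1
  14 | 0-1110  (sole → essential)
  16 | --0000,-10-00
  20 | -10-00  (sole → essential)
  30 | -1111-,0-1110
  31 | -1111-  (sole → essential)
  32 | --0000,-000-0,1-00-0,10-0-0
  34 | -000-0,1-00-0,10-0-0
  39 | -00111  (sole → essential)
  42 | 10-0-0  (sole → essential)
  44 | 101-00  (sole → essential)
  48 | --0000,-10-00,1-00-0,1100--
  49 | 11-0-1,1100--
  50 | 1-00-0,1100--
  51 | -10011,11-0-1,1100--
  57 | 11-0-1,111--1
  59 | 11-0-1,111--1
  62 | -1111-  (sole → essential)
  63 | -1111-,111--1
Essential prime implicants: -00111, -10-00, -1111-, 0-1110, 0010-1, 10-0-0, 101-00

NO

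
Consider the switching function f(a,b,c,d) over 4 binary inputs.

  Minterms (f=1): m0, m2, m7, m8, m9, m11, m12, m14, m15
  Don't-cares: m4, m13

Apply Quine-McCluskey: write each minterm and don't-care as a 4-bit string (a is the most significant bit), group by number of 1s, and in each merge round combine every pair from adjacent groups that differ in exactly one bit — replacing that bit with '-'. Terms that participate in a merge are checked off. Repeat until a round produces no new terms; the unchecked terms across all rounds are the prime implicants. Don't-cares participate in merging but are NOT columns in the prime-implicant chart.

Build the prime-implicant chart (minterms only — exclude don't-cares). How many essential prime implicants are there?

Round 0: 0000✓ 0010✓ 0100✓ 0111✓ 1000✓ 1001✓ 1011✓ 1100✓ 1101✓ 1110✓ 1111✓
Round 1: -000✓ -100✓ -111 0-00✓ 00-0 1-00✓ 1-01✓ 1-11✓ 10-1✓ 100-✓ 11-0✓ 11-1✓ 110-✓ 111-✓
Round 2: --00 1--1 1-0- 11--
PIs = {--00, -111, 00-0, 1--1, 1-0-, 11--}
Coverage chart:
  m0: --00,00-0
  m2: 00-0 ←essential
  m7: -111 ←essential
  m8: --00,1-0-
  m9: 1--1,1-0-
  m11: 1--1 ←essential
  m12: --00,1-0-,11--
  m14: 11-- ←essential
  m15: -111,1--1,11--
Essential: -111, 00-0, 1--1, 11--

4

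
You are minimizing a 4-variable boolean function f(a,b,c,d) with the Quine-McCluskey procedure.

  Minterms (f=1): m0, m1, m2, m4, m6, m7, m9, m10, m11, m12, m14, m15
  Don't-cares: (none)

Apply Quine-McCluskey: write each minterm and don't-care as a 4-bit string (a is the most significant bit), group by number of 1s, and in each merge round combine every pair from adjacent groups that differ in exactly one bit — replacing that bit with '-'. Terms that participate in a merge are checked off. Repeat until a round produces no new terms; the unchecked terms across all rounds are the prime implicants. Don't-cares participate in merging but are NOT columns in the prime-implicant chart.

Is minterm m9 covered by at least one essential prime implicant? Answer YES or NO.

[col 0] 0000*, 0001*, 0010*, 0100*, 0110*, 0111*, 1001*, 1010*, 1011*, 1100*, 1110*, 1111*
[col 1] -001, -010*, -100*, -110*, -111*, 0-00*, 0-10*, 00-0*, 000-, 01-0*, 011-*, 1-10*, 1-11*, 10-1, 101-*, 11-0*, 111-*
[col 2] --10, -1-0, -11-, 0--0, 1-1-
Prime implicants: --10, -001, -1-0, -11-, 0--0, 000-, 1-1-, 10-1
PI chart (minterm → PIs covering it):
  0 | 0--0,000-
  1 | -001,000-
  2 | --10,0--0
  4 | -1-0,0--0
  6 | --10,-1-0,-11-,0--0
  7 | -11-  (sole → essential)
  9 | -001,10-1
  10 | --10,1-1-
  11 | 1-1-,10-1
  12 | -1-0  (sole → essential)
  14 | --10,-1-0,-11-,1-1-
  15 | -11-,1-1-
Essential prime implicants: -1-0, -11-

NO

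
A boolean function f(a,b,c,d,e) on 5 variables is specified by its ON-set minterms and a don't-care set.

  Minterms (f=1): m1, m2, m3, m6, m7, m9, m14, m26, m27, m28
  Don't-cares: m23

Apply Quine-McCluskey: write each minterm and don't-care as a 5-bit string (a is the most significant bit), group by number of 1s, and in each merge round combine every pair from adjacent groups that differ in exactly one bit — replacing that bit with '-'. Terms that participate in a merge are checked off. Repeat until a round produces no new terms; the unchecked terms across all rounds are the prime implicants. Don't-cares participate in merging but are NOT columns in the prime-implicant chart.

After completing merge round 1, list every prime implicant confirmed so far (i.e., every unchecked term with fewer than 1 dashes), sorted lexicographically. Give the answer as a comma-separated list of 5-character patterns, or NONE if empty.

[col 0] 00001*, 00010*, 00011*, 00110*, 00111*, 01001*, 01110*, 10111*, 11010*, 11011*, 11100
[col 1] -0111, 0-001, 0-110, 00-10*, 00-11*, 000-1, 0001-*, 0011-*, 1101-
[col 2] 00-1-
Prime implicants: -0111, 0-001, 0-110, 00-1-, 000-1, 1101-, 11100

11100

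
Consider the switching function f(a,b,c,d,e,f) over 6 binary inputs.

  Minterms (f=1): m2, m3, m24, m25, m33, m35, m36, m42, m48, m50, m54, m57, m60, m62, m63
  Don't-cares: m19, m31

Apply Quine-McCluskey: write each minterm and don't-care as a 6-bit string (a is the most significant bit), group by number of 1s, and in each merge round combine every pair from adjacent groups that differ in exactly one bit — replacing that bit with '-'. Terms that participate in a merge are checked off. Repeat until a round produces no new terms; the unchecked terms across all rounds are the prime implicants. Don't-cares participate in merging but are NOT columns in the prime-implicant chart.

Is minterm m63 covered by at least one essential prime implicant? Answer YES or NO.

NO

size-2^0 implicants → 000010(✓)  000011(✓)  010011(✓)  011000(✓)  011001(✓)  011111(✓)  100001(✓)  100011(✓)  100100  101010  110000(✓)  110010(✓)  110110(✓)  111001(✓)  111100(✓)  111110(✓)  111111(✓)
size-2^1 implicants → -00011  -11001  -11111  0-0011  00001-  01100-  1000-1  11-110  110-10  1100-0  1111-0  11111-
Unchecked terms (primes): -00011, -11001, -11111, 0-0011, 00001-, 01100-, 1000-1, 100100, 101010, 11-110, 110-10, 1100-0, 1111-0, 11111-
Minterm coverage:
  m2 ⊆ 00001- [E]
  m3 ⊆ -00011,0-0011,00001-
  m24 ⊆ 01100- [E]
  m25 ⊆ -11001,01100-
  m33 ⊆ 1000-1 [E]
  m35 ⊆ -00011,1000-1
  m36 ⊆ 100100 [E]
  m42 ⊆ 101010 [E]
  m48 ⊆ 1100-0 [E]
  m50 ⊆ 110-10,1100-0
  m54 ⊆ 11-110,110-10
  m57 ⊆ -11001 [E]
  m60 ⊆ 1111-0 [E]
  m62 ⊆ 11-110,1111-0,11111-
  m63 ⊆ -11111,11111-
E = {-11001, 00001-, 01100-, 1000-1, 100100, 101010, 1100-0, 1111-0}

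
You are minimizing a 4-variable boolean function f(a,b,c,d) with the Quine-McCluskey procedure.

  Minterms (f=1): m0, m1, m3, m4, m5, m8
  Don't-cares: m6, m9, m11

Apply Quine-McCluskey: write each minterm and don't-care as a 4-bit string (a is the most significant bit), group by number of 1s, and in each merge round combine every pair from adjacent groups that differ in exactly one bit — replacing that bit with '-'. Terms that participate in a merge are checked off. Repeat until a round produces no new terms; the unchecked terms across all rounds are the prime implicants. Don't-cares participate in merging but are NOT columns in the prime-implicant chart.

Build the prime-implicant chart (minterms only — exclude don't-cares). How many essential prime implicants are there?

Round 0: 0000✓ 0001✓ 0011✓ 0100✓ 0101✓ 0110✓ 1000✓ 1001✓ 1011✓
Round 1: -000✓ -001✓ -011✓ 0-00✓ 0-01✓ 00-1✓ 000-✓ 01-0 010-✓ 10-1✓ 100-✓
Round 2: -0-1 -00- 0-0-
PIs = {-0-1, -00-, 0-0-, 01-0}
Coverage chart:
  m0: -00-,0-0-
  m1: -0-1,-00-,0-0-
  m3: -0-1 ←essential
  m4: 0-0-,01-0
  m5: 0-0- ←essential
  m8: -00- ←essential
Essential: -0-1, -00-, 0-0-

3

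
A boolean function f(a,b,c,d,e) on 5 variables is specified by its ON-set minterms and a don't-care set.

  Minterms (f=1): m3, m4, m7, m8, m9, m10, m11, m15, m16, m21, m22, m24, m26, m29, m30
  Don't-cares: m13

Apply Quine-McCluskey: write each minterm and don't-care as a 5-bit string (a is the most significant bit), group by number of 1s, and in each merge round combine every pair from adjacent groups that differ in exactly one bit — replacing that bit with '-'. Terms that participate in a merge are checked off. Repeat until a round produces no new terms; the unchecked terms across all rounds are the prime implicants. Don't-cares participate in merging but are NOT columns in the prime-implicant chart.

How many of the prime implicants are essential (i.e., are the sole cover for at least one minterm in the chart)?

Round 0: 00011✓ 00100 00111✓ 01000✓ 01001✓ 01010✓ 01011✓ 01101✓ 01111✓ 10000✓ 10101✓ 10110✓ 11000✓ 11010✓ 11101✓ 11110✓
Round 1: -1000✓ -1010✓ -1101 0-011✓ 0-111✓ 00-11✓ 01-01✓ 01-11✓ 010-0✓ 010-1✓ 0100-✓ 0101-✓ 011-1✓ 1-000 1-101 1-110 11-10 110-0✓
Round 2: -10-0 0--11 01--1 010--
PIs = {-10-0, -1101, 0--11, 00100, 01--1, 010--, 1-000, 1-101, 1-110, 11-10}
Coverage chart:
  m3: 0--11 ←essential
  m4: 00100 ←essential
  m7: 0--11 ←essential
  m8: -10-0,010--
  m9: 01--1,010--
  m10: -10-0,010--
  m11: 0--11,01--1,010--
  m15: 0--11,01--1
  m16: 1-000 ←essential
  m21: 1-101 ←essential
  m22: 1-110 ←essential
  m24: -10-0,1-000
  m26: -10-0,11-10
  m29: -1101,1-101
  m30: 1-110,11-10
Essential: 0--11, 00100, 1-000, 1-101, 1-110

5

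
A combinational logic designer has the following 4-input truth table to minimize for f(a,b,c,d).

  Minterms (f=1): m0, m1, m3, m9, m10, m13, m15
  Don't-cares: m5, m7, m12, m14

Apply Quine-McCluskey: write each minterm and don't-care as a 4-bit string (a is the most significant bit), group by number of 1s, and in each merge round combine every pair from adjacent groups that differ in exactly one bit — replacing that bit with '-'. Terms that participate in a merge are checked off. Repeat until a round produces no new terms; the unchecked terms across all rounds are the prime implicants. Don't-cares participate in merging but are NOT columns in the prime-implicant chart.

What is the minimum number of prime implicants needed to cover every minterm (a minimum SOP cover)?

[col 0] 0000*, 0001*, 0011*, 0101*, 0111*, 1001*, 1010*, 1100*, 1101*, 1110*, 1111*
[col 1] -001*, -101*, -111*, 0-01*, 0-11*, 00-1*, 000-, 01-1*, 1-01*, 1-10, 11-0*, 11-1*, 110-*, 111-*
[col 2] --01, -1-1, 0--1, 11--
Prime implicants: --01, -1-1, 0--1, 000-, 1-10, 11--
PI chart (minterm → PIs covering it):
  0 | 000-  (sole → essential)
  1 | --01,0--1,000-
  3 | 0--1  (sole → essential)
  9 | --01  (sole → essential)
  10 | 1-10  (sole → essential)
  13 | --01,-1-1,11--
  15 | -1-1,11--
Essential prime implicants: --01, 0--1, 000-, 1-10
Petrick residual → -1-1
Minimum SOP uses 5 PIs: c'd + bd + a'd + a'b'c' + acd'

5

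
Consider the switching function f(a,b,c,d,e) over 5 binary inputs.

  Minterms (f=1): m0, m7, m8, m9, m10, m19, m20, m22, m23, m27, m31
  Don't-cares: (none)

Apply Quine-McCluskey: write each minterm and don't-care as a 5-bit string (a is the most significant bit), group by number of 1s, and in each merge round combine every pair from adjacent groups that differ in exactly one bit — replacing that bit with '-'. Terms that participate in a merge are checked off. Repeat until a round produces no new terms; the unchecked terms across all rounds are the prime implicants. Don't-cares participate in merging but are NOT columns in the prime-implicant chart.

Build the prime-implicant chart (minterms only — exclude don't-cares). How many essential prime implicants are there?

6

size-2^0 implicants → 00000(✓)  00111(✓)  01000(✓)  01001(✓)  01010(✓)  10011(✓)  10100(✓)  10110(✓)  10111(✓)  11011(✓)  11111(✓)
size-2^1 implicants → -0111  0-000  010-0  0100-  1-011(✓)  1-111(✓)  10-11(✓)  101-0  1011-  11-11(✓)
size-2^2 implicants → 1--11
Unchecked terms (primes): -0111, 0-000, 010-0, 0100-, 1--11, 101-0, 1011-
Minterm coverage:
  m0 ⊆ 0-000 [E]
  m7 ⊆ -0111 [E]
  m8 ⊆ 0-000,010-0,0100-
  m9 ⊆ 0100- [E]
  m10 ⊆ 010-0 [E]
  m19 ⊆ 1--11 [E]
  m20 ⊆ 101-0 [E]
  m22 ⊆ 101-0,1011-
  m23 ⊆ -0111,1--11,1011-
  m27 ⊆ 1--11 [E]
  m31 ⊆ 1--11 [E]
E = {-0111, 0-000, 010-0, 0100-, 1--11, 101-0}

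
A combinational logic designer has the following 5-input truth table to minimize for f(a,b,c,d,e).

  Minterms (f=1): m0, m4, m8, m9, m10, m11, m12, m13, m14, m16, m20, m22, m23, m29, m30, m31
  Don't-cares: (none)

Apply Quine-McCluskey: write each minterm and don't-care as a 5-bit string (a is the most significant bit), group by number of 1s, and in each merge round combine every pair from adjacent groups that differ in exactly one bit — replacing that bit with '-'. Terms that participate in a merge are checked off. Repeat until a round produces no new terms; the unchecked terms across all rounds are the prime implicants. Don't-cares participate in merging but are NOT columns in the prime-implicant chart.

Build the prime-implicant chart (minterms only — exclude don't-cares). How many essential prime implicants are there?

size-2^0 implicants → 00000(✓)  00100(✓)  01000(✓)  01001(✓)  01010(✓)  01011(✓)  01100(✓)  01101(✓)  01110(✓)  10000(✓)  10100(✓)  10110(✓)  10111(✓)  11101(✓)  11110(✓)  11111(✓)
size-2^1 implicants → -0000(✓)  -0100(✓)  -1101  -1110  0-000(✓)  0-100(✓)  00-00(✓)  01-00(✓)  01-01(✓)  01-10(✓)  010-0(✓)  010-1(✓)  0100-(✓)  0101-(✓)  011-0(✓)  0110-(✓)  1-110(✓)  1-111(✓)  10-00(✓)  101-0  1011-(✓)  111-1  1111-(✓)
size-2^2 implicants → -0-00  0--00  01--0  01-0-  010--  1-11-
Unchecked terms (primes): -0-00, -1101, -1110, 0--00, 01--0, 01-0-, 010--, 1-11-, 101-0, 111-1
Minterm coverage:
  m0 ⊆ -0-00,0--00
  m4 ⊆ -0-00,0--00
  m8 ⊆ 0--00,01--0,01-0-,010--
  m9 ⊆ 01-0-,010--
  m10 ⊆ 01--0,010--
  m11 ⊆ 010-- [E]
  m12 ⊆ 0--00,01--0,01-0-
  m13 ⊆ -1101,01-0-
  m14 ⊆ -1110,01--0
  m16 ⊆ -0-00 [E]
  m20 ⊆ -0-00,101-0
  m22 ⊆ 1-11-,101-0
  m23 ⊆ 1-11- [E]
  m29 ⊆ -1101,111-1
  m30 ⊆ -1110,1-11-
  m31 ⊆ 1-11-,111-1
E = {-0-00, 010--, 1-11-}

3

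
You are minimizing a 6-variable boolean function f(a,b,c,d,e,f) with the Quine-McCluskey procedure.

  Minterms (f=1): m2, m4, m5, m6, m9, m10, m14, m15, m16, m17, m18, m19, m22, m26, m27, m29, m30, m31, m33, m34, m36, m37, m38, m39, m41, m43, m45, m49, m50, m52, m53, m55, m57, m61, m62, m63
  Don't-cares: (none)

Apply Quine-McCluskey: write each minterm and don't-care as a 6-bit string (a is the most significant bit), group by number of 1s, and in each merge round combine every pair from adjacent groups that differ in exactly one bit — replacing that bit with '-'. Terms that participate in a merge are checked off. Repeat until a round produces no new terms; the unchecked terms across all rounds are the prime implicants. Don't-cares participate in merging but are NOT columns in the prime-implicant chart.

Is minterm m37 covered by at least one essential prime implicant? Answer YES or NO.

[col 0] 000010*, 000100*, 000101*, 000110*, 001001*, 001010*, 001110*, 001111*, 010000*, 010001*, 010010*, 010011*, 010110*, 011010*, 011011*, 011101*, 011110*, 011111*, 100001*, 100010*, 100100*, 100101*, 100110*, 100111*, 101001*, 101011*, 101101*, 110001*, 110010*, 110100*, 110101*, 110111*, 111001*, 111101*, 111110*, 111111*
[col 1] -00010*, -00100*, -00101*, -00110*, -01001, -10001, -10010*, -11101*, -11110*, -11111*, 0-0010*, 0-0110*, 0-1010*, 0-1110*, 0-1111*, 00-010*, 00-110*, 000-10*, 0001-0*, 00010-*, 001-10*, 00111-*, 01-010*, 01-011*, 01-110*, 010-10*, 0100-0*, 0100-1*, 01000-*, 01001-*, 011-10*, 011-11*, 01101-*, 0111-1*, 01111-*, 1-0001*, 1-0010*, 1-0100*, 1-0101*, 1-0111*, 1-1001*, 1-1101*, 10-001*, 10-101*, 100-01*, 100-10*, 1001-0*, 1001-1*, 10010-*, 10011-*, 101-01*, 1010-1, 11-001*, 11-101*, 11-111*, 110-01*, 1101-1*, 11010-*, 111-01*, 1111-1*, 11111-*
[col 2] --0010, -00-10, -001-0, -0010-, -111-1, -1111-, 0--010*, 0--110*, 0-0-10*, 0-1-10*, 0-111-, 00--10*, 01--10*, 01-01-, 0100--, 011-1-, 1--001*, 1--101*, 1-0-01*, 1-01-1, 1-010-, 1-1-01*, 10--01*, 1001--, 11--01*, 11-1-1
[col 3] 0---10, 1---01
Prime implicants: --0010, -00-10, -001-0, -0010-, -01001, -10001, -111-1, -1111-, 0---10, 0-111-, 01-01-, 0100--, 011-1-, 1---01, 1-01-1, 1-010-, 1001--, 1010-1, 11-1-1
PI chart (minterm → PIs covering it):
  2 | --0010,-00-10,0---10
  4 | -001-0,-0010-
  5 | -0010-  (sole → essential)
  6 | -00-10,-001-0,0---10
  9 | -01001  (sole → essential)
  10 | 0---10  (sole → essential)
  14 | 0---10,0-111-
  15 | 0-111-  (sole → essential)
  16 | 0100--  (sole → essential)
  17 | -10001,0100--
  18 | --0010,0---10,01-01-,0100--
  19 | 01-01-,0100--
  22 | 0---10  (sole → essential)
  26 | 0---10,01-01-,011-1-
  27 | 01-01-,011-1-
  29 | -111-1  (sole → essential)
  30 | -1111-,0---10,0-111-,011-1-
  31 | -111-1,-1111-,0-111-,011-1-
  33 | 1---01  (sole → essential)
  34 | --0010,-00-10
  36 | -001-0,-0010-,1-010-,1001--
  37 | -0010-,1---01,1-01-1,1-010-,1001--
  38 | -00-10,-001-0,1001--
  39 | 1-01-1,1001--
  41 | -01001,1---01,1010-1
  43 | 1010-1  (sole → essential)
  45 | 1---01  (sole → essential)
  49 | -10001,1---01
  50 | --0010  (sole → essential)
  52 | 1-010-  (sole → essential)
  53 | 1---01,1-01-1,1-010-,11-1-1
  55 | 1-01-1,11-1-1
  57 | 1---01  (sole → essential)
  61 | -111-1,1---01,11-1-1
  62 | -1111-  (sole → essential)
  63 | -111-1,-1111-,11-1-1
Essential prime implicants: --0010, -0010-, -01001, -111-1, -1111-, 0---10, 0-111-, 0100--, 1---01, 1-010-, 1010-1

YES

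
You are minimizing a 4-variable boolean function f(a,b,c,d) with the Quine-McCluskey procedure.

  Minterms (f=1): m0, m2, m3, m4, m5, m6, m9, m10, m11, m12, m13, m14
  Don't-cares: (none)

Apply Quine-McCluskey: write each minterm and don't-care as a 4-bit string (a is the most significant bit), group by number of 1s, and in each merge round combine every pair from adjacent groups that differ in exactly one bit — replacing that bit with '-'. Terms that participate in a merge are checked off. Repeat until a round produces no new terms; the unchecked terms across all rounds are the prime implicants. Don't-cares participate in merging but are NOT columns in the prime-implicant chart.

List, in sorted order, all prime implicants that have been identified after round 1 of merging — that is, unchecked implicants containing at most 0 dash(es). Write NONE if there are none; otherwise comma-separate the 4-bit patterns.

NONE

Round 0: 0000✓ 0010✓ 0011✓ 0100✓ 0101✓ 0110✓ 1001✓ 1010✓ 1011✓ 1100✓ 1101✓ 1110✓
Round 1: -010✓ -011✓ -100✓ -101✓ -110✓ 0-00✓ 0-10✓ 00-0✓ 001-✓ 01-0✓ 010-✓ 1-01 1-10✓ 10-1 101-✓ 11-0✓ 110-✓
Round 2: --10 -01- -1-0 -10- 0--0
PIs = {--10, -01-, -1-0, -10-, 0--0, 1-01, 10-1}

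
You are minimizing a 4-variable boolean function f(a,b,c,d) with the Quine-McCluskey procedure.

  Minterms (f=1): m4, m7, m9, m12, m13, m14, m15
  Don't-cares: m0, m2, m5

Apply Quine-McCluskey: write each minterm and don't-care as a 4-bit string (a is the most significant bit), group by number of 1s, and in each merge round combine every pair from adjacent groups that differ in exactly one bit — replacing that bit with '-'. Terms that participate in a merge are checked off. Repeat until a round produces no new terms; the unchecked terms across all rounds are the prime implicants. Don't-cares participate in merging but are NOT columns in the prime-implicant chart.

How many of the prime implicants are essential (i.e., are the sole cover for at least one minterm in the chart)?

Round 0: 0000✓ 0010✓ 0100✓ 0101✓ 0111✓ 1001✓ 1100✓ 1101✓ 1110✓ 1111✓
Round 1: -100✓ -101✓ -111✓ 0-00 00-0 01-1✓ 010-✓ 1-01 11-0✓ 11-1✓ 110-✓ 111-✓
Round 2: -1-1 -10- 11--
PIs = {-1-1, -10-, 0-00, 00-0, 1-01, 11--}
Coverage chart:
  m4: -10-,0-00
  m7: -1-1 ←essential
  m9: 1-01 ←essential
  m12: -10-,11--
  m13: -1-1,-10-,1-01,11--
  m14: 11-- ←essential
  m15: -1-1,11--
Essential: -1-1, 1-01, 11--

3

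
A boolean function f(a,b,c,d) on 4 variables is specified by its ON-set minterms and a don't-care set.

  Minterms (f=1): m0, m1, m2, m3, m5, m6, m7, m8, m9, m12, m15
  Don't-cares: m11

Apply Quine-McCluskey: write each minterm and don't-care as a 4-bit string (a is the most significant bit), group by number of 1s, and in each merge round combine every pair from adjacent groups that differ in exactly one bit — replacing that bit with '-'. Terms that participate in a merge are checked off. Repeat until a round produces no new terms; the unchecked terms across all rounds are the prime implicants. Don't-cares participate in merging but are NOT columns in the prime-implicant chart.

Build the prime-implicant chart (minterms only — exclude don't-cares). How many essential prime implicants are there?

4

[col 0] 0000*, 0001*, 0010*, 0011*, 0101*, 0110*, 0111*, 1000*, 1001*, 1011*, 1100*, 1111*
[col 1] -000*, -001*, -011*, -111*, 0-01*, 0-10*, 0-11*, 00-0*, 00-1*, 000-*, 001-*, 01-1*, 011-*, 1-00, 1-11*, 10-1*, 100-*
[col 2] --11, -0-1, -00-, 0--1, 0-1-, 00--
Prime implicants: --11, -0-1, -00-, 0--1, 0-1-, 00--, 1-00
PI chart (minterm → PIs covering it):
  0 | -00-,00--
  1 | -0-1,-00-,0--1,00--
  2 | 0-1-,00--
  3 | --11,-0-1,0--1,0-1-,00--
  5 | 0--1  (sole → essential)
  6 | 0-1-  (sole → essential)
  7 | --11,0--1,0-1-
  8 | -00-,1-00
  9 | -0-1,-00-
  12 | 1-00  (sole → essential)
  15 | --11  (sole → essential)
Essential prime implicants: --11, 0--1, 0-1-, 1-00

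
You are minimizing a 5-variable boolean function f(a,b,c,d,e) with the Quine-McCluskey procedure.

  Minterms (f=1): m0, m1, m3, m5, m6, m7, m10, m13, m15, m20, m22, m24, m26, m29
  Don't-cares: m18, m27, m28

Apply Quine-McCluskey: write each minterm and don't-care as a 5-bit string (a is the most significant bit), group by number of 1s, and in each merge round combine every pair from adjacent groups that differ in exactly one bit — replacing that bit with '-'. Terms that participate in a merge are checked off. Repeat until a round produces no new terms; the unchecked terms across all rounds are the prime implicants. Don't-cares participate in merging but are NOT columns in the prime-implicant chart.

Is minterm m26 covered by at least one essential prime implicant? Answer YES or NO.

[col 0] 00000*, 00001*, 00011*, 00101*, 00110*, 00111*, 01010*, 01101*, 01111*, 10010*, 10100*, 10110*, 11000*, 11010*, 11011*, 11100*, 11101*
[col 1] -0110, -1010, -1101, 0-101*, 0-111*, 00-01*, 00-11*, 000-1*, 0000-, 001-1*, 0011-, 011-1*, 1-010, 1-100, 10-10, 101-0, 11-00, 110-0, 1101-, 1110-
[col 2] 0-1-1, 00--1
Prime implicants: -0110, -1010, -1101, 0-1-1, 00--1, 0000-, 0011-, 1-010, 1-100, 10-10, 101-0, 11-00, 110-0, 1101-, 1110-
PI chart (minterm → PIs covering it):
  0 | 0000-  (sole → essential)
  1 | 00--1,0000-
  3 | 00--1  (sole → essential)
  5 | 0-1-1,00--1
  6 | -0110,0011-
  7 | 0-1-1,00--1,0011-
  10 | -1010  (sole → essential)
  13 | -1101,0-1-1
  15 | 0-1-1  (sole → essential)
  20 | 1-100,101-0
  22 | -0110,10-10,101-0
  24 | 11-00,110-0
  26 | -1010,1-010,110-0,1101-
  29 | -1101,1110-
Essential prime implicants: -1010, 0-1-1, 00--1, 0000-

YES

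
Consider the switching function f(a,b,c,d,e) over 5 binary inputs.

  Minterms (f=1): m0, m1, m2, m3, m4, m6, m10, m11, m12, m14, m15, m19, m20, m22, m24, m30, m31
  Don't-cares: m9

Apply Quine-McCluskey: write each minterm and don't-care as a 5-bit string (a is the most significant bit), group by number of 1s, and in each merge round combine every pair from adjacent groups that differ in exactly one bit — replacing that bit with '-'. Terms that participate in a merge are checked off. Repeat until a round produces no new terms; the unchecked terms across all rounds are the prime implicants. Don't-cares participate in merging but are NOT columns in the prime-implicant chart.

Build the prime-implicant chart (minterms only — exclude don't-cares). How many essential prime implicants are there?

5

[col 0] 00000*, 00001*, 00010*, 00011*, 00100*, 00110*, 01001*, 01010*, 01011*, 01100*, 01110*, 01111*, 10011*, 10100*, 10110*, 11000, 11110*, 11111*
[col 1] -0011, -0100*, -0110*, -1110*, -1111*, 0-001*, 0-010*, 0-011*, 0-100*, 0-110*, 00-00*, 00-10*, 000-0*, 000-1*, 0000-*, 0001-*, 001-0*, 01-10*, 01-11*, 010-1*, 0101-*, 011-0*, 0111-*, 1-110*, 101-0*, 1111-*
[col 2] --110, -01-0, -111-, 0--10, 0-0-1, 0-01-, 0-1-0, 00--0, 000--, 01-1-
Prime implicants: --110, -0011, -01-0, -111-, 0--10, 0-0-1, 0-01-, 0-1-0, 00--0, 000--, 01-1-, 11000
PI chart (minterm → PIs covering it):
  0 | 00--0,000--
  1 | 0-0-1,000--
  2 | 0--10,0-01-,00--0,000--
  3 | -0011,0-0-1,0-01-,000--
  4 | -01-0,0-1-0,00--0
  6 | --110,-01-0,0--10,0-1-0,00--0
  10 | 0--10,0-01-,01-1-
  11 | 0-0-1,0-01-,01-1-
  12 | 0-1-0  (sole → essential)
  14 | --110,-111-,0--10,0-1-0,01-1-
  15 | -111-,01-1-
  19 | -0011  (sole → essential)
  20 | -01-0  (sole → essential)
  22 | --110,-01-0
  24 | 11000  (sole → essential)
  30 | --110,-111-
  31 | -111-  (sole → essential)
Essential prime implicants: -0011, -01-0, -111-, 0-1-0, 11000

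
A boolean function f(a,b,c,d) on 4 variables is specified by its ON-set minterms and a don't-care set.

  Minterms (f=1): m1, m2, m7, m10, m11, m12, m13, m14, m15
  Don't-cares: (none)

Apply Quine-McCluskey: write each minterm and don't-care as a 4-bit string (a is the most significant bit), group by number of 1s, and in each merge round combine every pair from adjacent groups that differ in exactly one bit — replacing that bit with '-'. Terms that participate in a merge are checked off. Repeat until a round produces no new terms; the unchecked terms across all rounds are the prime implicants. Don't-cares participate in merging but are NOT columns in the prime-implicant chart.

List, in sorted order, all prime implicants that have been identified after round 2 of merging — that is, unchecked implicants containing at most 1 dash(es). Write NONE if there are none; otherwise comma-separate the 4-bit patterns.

[col 0] 0001, 0010*, 0111*, 1010*, 1011*, 1100*, 1101*, 1110*, 1111*
[col 1] -010, -111, 1-10*, 1-11*, 101-*, 11-0*, 11-1*, 110-*, 111-*
[col 2] 1-1-, 11--
Prime implicants: -010, -111, 0001, 1-1-, 11--

-010, -111, 0001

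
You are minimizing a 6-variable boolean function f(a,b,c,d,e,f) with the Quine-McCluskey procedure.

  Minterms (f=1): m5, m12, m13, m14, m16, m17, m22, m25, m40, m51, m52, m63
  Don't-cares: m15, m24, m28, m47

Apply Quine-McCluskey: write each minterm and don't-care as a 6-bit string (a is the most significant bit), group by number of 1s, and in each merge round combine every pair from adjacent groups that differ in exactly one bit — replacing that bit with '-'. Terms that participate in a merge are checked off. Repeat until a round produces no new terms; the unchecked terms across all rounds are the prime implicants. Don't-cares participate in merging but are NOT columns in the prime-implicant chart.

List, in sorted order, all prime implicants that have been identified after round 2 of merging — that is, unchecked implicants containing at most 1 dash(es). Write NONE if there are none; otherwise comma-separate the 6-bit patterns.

[col 0] 000101*, 001100*, 001101*, 001110*, 001111*, 010000*, 010001*, 010110, 011000*, 011001*, 011100*, 101000, 101111*, 110011, 110100, 111111*
[col 1] -01111, 0-1100, 00-101, 0011-0*, 0011-1*, 00110-*, 00111-*, 01-000*, 01-001*, 01000-*, 011-00, 01100-*, 1-1111
[col 2] 0011--, 01-00-
Prime implicants: -01111, 0-1100, 00-101, 0011--, 01-00-, 010110, 011-00, 1-1111, 101000, 110011, 110100

-01111, 0-1100, 00-101, 010110, 011-00, 1-1111, 101000, 110011, 110100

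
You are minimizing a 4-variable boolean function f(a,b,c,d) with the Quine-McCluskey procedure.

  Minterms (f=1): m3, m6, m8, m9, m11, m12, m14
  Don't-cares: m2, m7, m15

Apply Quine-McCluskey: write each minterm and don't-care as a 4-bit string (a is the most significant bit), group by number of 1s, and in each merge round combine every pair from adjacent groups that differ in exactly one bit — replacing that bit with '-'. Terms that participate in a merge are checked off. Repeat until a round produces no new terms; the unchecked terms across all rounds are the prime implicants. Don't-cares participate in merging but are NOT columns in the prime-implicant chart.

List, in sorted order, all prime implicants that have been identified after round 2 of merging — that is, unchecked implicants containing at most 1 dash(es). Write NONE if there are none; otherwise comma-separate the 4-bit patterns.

size-2^0 implicants → 0010(✓)  0011(✓)  0110(✓)  0111(✓)  1000(✓)  1001(✓)  1011(✓)  1100(✓)  1110(✓)  1111(✓)
size-2^1 implicants → -011(✓)  -110(✓)  -111(✓)  0-10(✓)  0-11(✓)  001-(✓)  011-(✓)  1-00  1-11(✓)  10-1  100-  11-0  111-(✓)
size-2^2 implicants → --11  -11-  0-1-
Unchecked terms (primes): --11, -11-, 0-1-, 1-00, 10-1, 100-, 11-0

1-00, 10-1, 100-, 11-0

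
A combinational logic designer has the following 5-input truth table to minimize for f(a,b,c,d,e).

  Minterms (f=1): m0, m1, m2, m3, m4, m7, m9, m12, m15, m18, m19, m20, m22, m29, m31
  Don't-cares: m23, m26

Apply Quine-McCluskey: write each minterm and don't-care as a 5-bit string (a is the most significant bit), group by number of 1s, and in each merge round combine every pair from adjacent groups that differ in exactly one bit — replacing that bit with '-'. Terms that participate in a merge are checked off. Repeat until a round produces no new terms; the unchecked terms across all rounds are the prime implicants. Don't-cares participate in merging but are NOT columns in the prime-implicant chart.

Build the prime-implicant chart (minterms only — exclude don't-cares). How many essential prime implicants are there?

4

size-2^0 implicants → 00000(✓)  00001(✓)  00010(✓)  00011(✓)  00100(✓)  00111(✓)  01001(✓)  01100(✓)  01111(✓)  10010(✓)  10011(✓)  10100(✓)  10110(✓)  10111(✓)  11010(✓)  11101(✓)  11111(✓)
size-2^1 implicants → -0010(✓)  -0011(✓)  -0100  -0111(✓)  -1111(✓)  0-001  0-100  0-111(✓)  00-00  00-11(✓)  000-0(✓)  000-1(✓)  0000-(✓)  0001-(✓)  1-010  1-111(✓)  10-10(✓)  10-11(✓)  1001-(✓)  101-0  1011-(✓)  111-1
size-2^2 implicants → --111  -0-11  -001-  000--  10-1-
Unchecked terms (primes): --111, -0-11, -001-, -0100, 0-001, 0-100, 00-00, 000--, 1-010, 10-1-, 101-0, 111-1
Minterm coverage:
  m0 ⊆ 00-00,000--
  m1 ⊆ 0-001,000--
  m2 ⊆ -001-,000--
  m3 ⊆ -0-11,-001-,000--
  m4 ⊆ -0100,0-100,00-00
  m7 ⊆ --111,-0-11
  m9 ⊆ 0-001 [E]
  m12 ⊆ 0-100 [E]
  m15 ⊆ --111 [E]
  m18 ⊆ -001-,1-010,10-1-
  m19 ⊆ -0-11,-001-,10-1-
  m20 ⊆ -0100,101-0
  m22 ⊆ 10-1-,101-0
  m29 ⊆ 111-1 [E]
  m31 ⊆ --111,111-1
E = {--111, 0-001, 0-100, 111-1}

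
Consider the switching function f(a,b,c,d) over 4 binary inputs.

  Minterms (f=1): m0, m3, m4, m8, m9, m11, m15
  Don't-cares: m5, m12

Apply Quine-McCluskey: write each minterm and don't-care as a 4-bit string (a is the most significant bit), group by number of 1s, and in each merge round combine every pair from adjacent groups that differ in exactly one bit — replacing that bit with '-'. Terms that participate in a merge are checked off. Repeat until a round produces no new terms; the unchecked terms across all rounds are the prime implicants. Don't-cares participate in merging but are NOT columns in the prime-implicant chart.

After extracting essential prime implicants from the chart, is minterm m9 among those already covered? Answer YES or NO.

Round 0: 0000✓ 0011✓ 0100✓ 0101✓ 1000✓ 1001✓ 1011✓ 1100✓ 1111✓
Round 1: -000✓ -011 -100✓ 0-00✓ 010- 1-00✓ 1-11 10-1 100-
Round 2: --00
PIs = {--00, -011, 010-, 1-11, 10-1, 100-}
Coverage chart:
  m0: --00 ←essential
  m3: -011 ←essential
  m4: --00,010-
  m8: --00,100-
  m9: 10-1,100-
  m11: -011,1-11,10-1
  m15: 1-11 ←essential
Essential: --00, -011, 1-11

NO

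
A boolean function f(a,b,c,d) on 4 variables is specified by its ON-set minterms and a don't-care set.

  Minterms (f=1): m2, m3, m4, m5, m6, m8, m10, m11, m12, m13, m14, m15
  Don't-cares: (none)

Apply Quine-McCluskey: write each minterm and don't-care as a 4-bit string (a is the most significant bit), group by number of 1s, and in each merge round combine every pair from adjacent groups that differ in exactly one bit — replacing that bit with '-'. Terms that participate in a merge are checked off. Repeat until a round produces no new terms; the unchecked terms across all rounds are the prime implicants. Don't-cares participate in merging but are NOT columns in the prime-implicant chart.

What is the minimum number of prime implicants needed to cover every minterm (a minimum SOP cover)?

Round 0: 0010✓ 0011✓ 0100✓ 0101✓ 0110✓ 1000✓ 1010✓ 1011✓ 1100✓ 1101✓ 1110✓ 1111✓
Round 1: -010✓ -011✓ -100✓ -101✓ -110✓ 0-10✓ 001-✓ 01-0✓ 010-✓ 1-00✓ 1-10✓ 1-11✓ 10-0✓ 101-✓ 11-0✓ 11-1✓ 110-✓ 111-✓
Round 2: --10 -01- -1-0 -10- 1--0 1-1- 11--
PIs = {--10, -01-, -1-0, -10-, 1--0, 1-1-, 11--}
Coverage chart:
  m2: --10,-01-
  m3: -01- ←essential
  m4: -1-0,-10-
  m5: -10- ←essential
  m6: --10,-1-0
  m8: 1--0 ←essential
  m10: --10,-01-,1--0,1-1-
  m11: -01-,1-1-
  m12: -1-0,-10-,1--0,11--
  m13: -10-,11--
  m14: --10,-1-0,1--0,1-1-,11--
  m15: 1-1-,11--
Essential: -01-, -10-, 1--0
Petrick residual → --10, 1-1-
Min cover (5 terms): cd' + b'c + bc' + ad' + ac

5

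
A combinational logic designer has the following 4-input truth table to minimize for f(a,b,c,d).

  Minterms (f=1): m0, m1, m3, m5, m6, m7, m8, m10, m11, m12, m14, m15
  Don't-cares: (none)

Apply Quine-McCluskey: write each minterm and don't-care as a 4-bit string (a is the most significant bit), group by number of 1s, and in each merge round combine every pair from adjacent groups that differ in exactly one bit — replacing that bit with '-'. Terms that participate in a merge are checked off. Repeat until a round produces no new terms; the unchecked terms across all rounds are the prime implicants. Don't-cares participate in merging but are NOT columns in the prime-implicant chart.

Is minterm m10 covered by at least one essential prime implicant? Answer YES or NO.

[col 0] 0000*, 0001*, 0011*, 0101*, 0110*, 0111*, 1000*, 1010*, 1011*, 1100*, 1110*, 1111*
[col 1] -000, -011*, -110*, -111*, 0-01*, 0-11*, 00-1*, 000-, 01-1*, 011-*, 1-00*, 1-10*, 1-11*, 10-0*, 101-*, 11-0*, 111-*
[col 2] --11, -11-, 0--1, 1--0, 1-1-
Prime implicants: --11, -000, -11-, 0--1, 000-, 1--0, 1-1-
PI chart (minterm → PIs covering it):
  0 | -000,000-
  1 | 0--1,000-
  3 | --11,0--1
  5 | 0--1  (sole → essential)
  6 | -11-  (sole → essential)
  7 | --11,-11-,0--1
  8 | -000,1--0
  10 | 1--0,1-1-
  11 | --11,1-1-
  12 | 1--0  (sole → essential)
  14 | -11-,1--0,1-1-
  15 | --11,-11-,1-1-
Essential prime implicants: -11-, 0--1, 1--0

YES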